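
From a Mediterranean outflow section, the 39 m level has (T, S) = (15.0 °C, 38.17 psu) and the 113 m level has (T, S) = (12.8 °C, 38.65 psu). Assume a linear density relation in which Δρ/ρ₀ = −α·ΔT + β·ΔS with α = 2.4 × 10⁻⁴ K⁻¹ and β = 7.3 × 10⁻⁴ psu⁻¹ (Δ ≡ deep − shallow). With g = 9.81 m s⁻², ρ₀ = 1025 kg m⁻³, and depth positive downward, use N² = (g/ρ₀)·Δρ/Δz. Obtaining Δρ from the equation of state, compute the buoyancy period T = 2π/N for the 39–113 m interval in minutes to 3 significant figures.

9.70 min

ΔT = -2.2 K, ΔS = +0.48 psu (deep − shallow).
Δρ/ρ₀ = −αΔT + βΔS = 5.28 × 10⁻⁴ + 3.504 × 10⁻⁴ = 8.784 × 10⁻⁴, so Δρ ≈ 0.9004 kg m⁻³.
N² = (g/ρ₀)·Δρ/Δz = g·(Δρ/ρ₀)/Δz = 9.81 × 8.784 × 10⁻⁴ / 74 = 1.1645 × 10⁻⁴ s⁻².
N = √(1.1645 × 10⁻⁴) = 0.010791 rad s⁻¹ → T = 2π/N = 582.26 s = 9.7043 min ≈ 9.70 min.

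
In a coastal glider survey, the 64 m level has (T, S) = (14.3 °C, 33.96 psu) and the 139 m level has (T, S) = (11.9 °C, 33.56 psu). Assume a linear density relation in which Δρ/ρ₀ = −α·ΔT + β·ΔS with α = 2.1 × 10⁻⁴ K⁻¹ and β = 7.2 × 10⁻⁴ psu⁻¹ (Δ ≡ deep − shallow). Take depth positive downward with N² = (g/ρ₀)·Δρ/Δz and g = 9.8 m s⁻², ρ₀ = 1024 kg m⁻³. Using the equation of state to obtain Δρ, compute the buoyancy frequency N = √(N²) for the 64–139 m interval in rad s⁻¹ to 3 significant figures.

5.31 × 10⁻³ rad s⁻¹

ΔT = -2.4 K, ΔS = -0.40 psu (deep − shallow).
Δρ/ρ₀ = −αΔT + βΔS = 5.04 × 10⁻⁴ − 2.88 × 10⁻⁴ = 2.16 × 10⁻⁴, so Δρ ≈ 0.2212 kg m⁻³.
N² = (g/ρ₀)·Δρ/Δz = g·(Δρ/ρ₀)/Δz = 9.8 × 2.16 × 10⁻⁴ / 75 = 2.8224 × 10⁻⁵ s⁻².
N = √(2.8224 × 10⁻⁵) = 5.3126 × 10⁻³ rad s⁻¹ ≈ 5.31 × 10⁻³ rad s⁻¹.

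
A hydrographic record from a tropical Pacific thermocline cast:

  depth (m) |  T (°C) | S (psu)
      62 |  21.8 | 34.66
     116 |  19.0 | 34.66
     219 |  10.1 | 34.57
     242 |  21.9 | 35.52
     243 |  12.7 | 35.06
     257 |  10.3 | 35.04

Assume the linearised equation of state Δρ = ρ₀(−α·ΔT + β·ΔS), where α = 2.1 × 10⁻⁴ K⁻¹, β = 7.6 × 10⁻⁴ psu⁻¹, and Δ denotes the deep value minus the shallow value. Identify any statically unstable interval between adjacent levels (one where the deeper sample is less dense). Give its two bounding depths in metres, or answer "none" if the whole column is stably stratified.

219–242 m

Evaluate Δρ/ρ₀ = −αΔT + βΔS across each adjacent pair:
  62–116 m: −αΔT+βΔS = −(2.1 × 10⁻⁴)(-2.8)+(7.6 × 10⁻⁴)(+0.00) = 5.9 × 10⁻⁴ → stable
  116–219 m: −αΔT+βΔS = −(2.1 × 10⁻⁴)(-8.9)+(7.6 × 10⁻⁴)(-0.09) = 1.8 × 10⁻³ → stable
  219–242 m: −αΔT+βΔS = −(2.1 × 10⁻⁴)(+11.8)+(7.6 × 10⁻⁴)(+0.95) = -1.8 × 10⁻³ → UNSTABLE
  242–243 m: −αΔT+βΔS = −(2.1 × 10⁻⁴)(-9.2)+(7.6 × 10⁻⁴)(-0.46) = 1.6 × 10⁻³ → stable
  243–257 m: −αΔT+βΔS = −(2.1 × 10⁻⁴)(-2.4)+(7.6 × 10⁻⁴)(-0.02) = 4.9 × 10⁻⁴ → stable
The 219–242 m interval has Δρ < 0: lighter water underlies denser water.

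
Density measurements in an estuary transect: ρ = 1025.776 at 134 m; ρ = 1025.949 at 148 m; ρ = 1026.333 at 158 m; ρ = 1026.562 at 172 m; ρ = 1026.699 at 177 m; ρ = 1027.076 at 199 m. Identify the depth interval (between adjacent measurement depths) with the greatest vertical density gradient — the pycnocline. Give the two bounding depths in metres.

Compute the density gradient over each adjacent pair:
  134–148 m: Δρ/Δz = 0.173/14 = 0.012 kg m⁻⁴
  148–158 m: Δρ/Δz = 0.384/10 = 0.038 kg m⁻⁴
  158–172 m: Δρ/Δz = 0.229/14 = 0.016 kg m⁻⁴
  172–177 m: Δρ/Δz = 0.137/5 = 0.027 kg m⁻⁴
  177–199 m: Δρ/Δz = 0.377/22 = 0.017 kg m⁻⁴
The largest gradient is in the 148–158 m interval — the pycnocline.

148–158 m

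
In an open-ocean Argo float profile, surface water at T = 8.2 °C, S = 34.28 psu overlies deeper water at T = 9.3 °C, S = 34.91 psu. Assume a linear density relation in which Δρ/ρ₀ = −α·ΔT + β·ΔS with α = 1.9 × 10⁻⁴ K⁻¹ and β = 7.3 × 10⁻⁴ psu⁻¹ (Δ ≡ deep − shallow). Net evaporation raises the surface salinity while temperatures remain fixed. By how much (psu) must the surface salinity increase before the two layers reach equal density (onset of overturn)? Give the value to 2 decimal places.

Neutral buoyancy requires −α(T_deep − T_surf) + β(S_deep − S_surf′) = 0.
S_surf′ = S_deep − (α/β)·ΔT = 34.91 − (1.9 × 10⁻⁴/7.3 × 10⁻⁴)·(+1.1) = 34.6237 psu.
Increase required: 34.6237 − 34.28 = 0.3437 psu.

0.34 psu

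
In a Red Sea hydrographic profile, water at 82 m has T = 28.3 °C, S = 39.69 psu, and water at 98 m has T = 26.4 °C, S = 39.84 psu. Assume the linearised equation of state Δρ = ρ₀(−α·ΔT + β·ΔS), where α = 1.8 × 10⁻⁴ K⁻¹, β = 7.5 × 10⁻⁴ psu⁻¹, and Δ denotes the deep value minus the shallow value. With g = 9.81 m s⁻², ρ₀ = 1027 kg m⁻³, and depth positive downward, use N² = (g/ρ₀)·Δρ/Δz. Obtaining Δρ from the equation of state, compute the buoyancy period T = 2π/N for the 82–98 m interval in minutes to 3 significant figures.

6.27 min

ΔT = -1.9 K, ΔS = +0.15 psu (deep − shallow).
Δρ/ρ₀ = −αΔT + βΔS = 3.42 × 10⁻⁴ + 1.125 × 10⁻⁴ = 4.545 × 10⁻⁴, so Δρ ≈ 0.4668 kg m⁻³.
N² = (g/ρ₀)·Δρ/Δz = g·(Δρ/ρ₀)/Δz = 9.81 × 4.545 × 10⁻⁴ / 16 = 2.7867 × 10⁻⁴ s⁻².
N = √(2.7867 × 10⁻⁴) = 0.016693 rad s⁻¹ → T = 2π/N = 376.40 s = 6.2733 min ≈ 6.27 min.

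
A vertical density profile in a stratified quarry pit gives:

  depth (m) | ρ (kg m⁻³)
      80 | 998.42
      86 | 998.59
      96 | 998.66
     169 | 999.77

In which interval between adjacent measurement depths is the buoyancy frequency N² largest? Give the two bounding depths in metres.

Compute the density gradient over each adjacent pair:
  80–86 m: Δρ/Δz = 0.17/6 = 0.028 kg m⁻⁴
  86–96 m: Δρ/Δz = 0.07/10 = 7.0 × 10⁻³ kg m⁻⁴
  96–169 m: Δρ/Δz = 1.11/73 = 0.015 kg m⁻⁴
The largest gradient is in the 80–86 m interval — the pycnocline.

80–86 m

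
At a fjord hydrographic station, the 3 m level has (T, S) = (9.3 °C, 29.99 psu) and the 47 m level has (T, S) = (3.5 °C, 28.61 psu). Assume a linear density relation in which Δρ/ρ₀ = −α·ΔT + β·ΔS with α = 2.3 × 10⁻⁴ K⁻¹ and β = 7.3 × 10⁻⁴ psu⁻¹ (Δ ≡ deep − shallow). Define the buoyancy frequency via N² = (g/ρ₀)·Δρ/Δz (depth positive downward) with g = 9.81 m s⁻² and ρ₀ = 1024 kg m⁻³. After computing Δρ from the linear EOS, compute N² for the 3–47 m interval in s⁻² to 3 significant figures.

7.28 × 10⁻⁵ s⁻²

ΔT = -5.8 K, ΔS = -1.38 psu (deep − shallow).
Δρ/ρ₀ = −αΔT + βΔS = 1.334 × 10⁻³ − 1.0074 × 10⁻³ = 3.266 × 10⁻⁴, so Δρ ≈ 0.3344 kg m⁻³.
N² = (g/ρ₀)·Δρ/Δz = g·(Δρ/ρ₀)/Δz = 9.81 × 3.266 × 10⁻⁴ / 44 = 7.2817 × 10⁻⁵ s⁻² ≈ 7.28 × 10⁻⁵ s⁻².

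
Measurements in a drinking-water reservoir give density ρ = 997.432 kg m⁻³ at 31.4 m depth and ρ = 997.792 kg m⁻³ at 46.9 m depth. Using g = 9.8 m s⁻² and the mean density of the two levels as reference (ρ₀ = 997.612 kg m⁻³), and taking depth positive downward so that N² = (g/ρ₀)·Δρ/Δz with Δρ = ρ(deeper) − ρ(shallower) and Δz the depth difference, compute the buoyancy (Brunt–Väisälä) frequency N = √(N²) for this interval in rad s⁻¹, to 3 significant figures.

0.0151 rad s⁻¹

Δρ = 997.792 − 997.432 = 0.360 kg m⁻³ over Δz = 46.9 − 31.4 = 15.5 m.
N² = (9.8/997.612) × (0.360/15.5) = 2.2816 × 10⁻⁴ s⁻².
N = √(2.2816 × 10⁻⁴) = 0.015105 rad s⁻¹ ≈ 0.0151 rad s⁻¹.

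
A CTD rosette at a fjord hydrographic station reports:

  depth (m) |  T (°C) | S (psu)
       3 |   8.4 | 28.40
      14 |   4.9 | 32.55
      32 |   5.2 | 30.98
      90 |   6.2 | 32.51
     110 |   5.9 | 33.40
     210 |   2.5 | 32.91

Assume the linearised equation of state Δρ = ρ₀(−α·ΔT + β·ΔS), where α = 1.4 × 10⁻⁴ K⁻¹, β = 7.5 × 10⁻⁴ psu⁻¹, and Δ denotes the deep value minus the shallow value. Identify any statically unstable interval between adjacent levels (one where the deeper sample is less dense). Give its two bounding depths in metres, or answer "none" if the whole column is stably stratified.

Evaluate Δρ/ρ₀ = −αΔT + βΔS across each adjacent pair:
  3–14 m: −αΔT+βΔS = −(1.4 × 10⁻⁴)(-3.5)+(7.5 × 10⁻⁴)(+4.15) = 3.6 × 10⁻³ → stable
  14–32 m: −αΔT+βΔS = −(1.4 × 10⁻⁴)(+0.3)+(7.5 × 10⁻⁴)(-1.57) = -1.2 × 10⁻³ → UNSTABLE
  32–90 m: −αΔT+βΔS = −(1.4 × 10⁻⁴)(+1.0)+(7.5 × 10⁻⁴)(+1.53) = 1.0 × 10⁻³ → stable
  90–110 m: −αΔT+βΔS = −(1.4 × 10⁻⁴)(-0.3)+(7.5 × 10⁻⁴)(+0.89) = 7.1 × 10⁻⁴ → stable
  110–210 m: −αΔT+βΔS = −(1.4 × 10⁻⁴)(-3.4)+(7.5 × 10⁻⁴)(-0.49) = 1.1 × 10⁻⁴ → stable
The 14–32 m interval has Δρ < 0: lighter water underlies denser water.

14–32 m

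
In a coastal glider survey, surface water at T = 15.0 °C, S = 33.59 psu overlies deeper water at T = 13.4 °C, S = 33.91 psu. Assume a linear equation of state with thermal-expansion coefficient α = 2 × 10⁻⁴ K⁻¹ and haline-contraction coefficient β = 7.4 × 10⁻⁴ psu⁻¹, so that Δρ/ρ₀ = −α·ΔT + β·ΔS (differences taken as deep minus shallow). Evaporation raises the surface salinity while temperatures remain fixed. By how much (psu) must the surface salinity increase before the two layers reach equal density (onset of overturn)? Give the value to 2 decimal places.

Neutral buoyancy requires −α(T_deep − T_surf) + β(S_deep − S_surf′) = 0.
S_surf′ = S_deep − (α/β)·ΔT = 33.91 − (2 × 10⁻⁴/7.4 × 10⁻⁴)·(-1.6) = 34.3424 psu.
Increase required: 34.3424 − 33.59 = 0.7524 psu.

0.75 psu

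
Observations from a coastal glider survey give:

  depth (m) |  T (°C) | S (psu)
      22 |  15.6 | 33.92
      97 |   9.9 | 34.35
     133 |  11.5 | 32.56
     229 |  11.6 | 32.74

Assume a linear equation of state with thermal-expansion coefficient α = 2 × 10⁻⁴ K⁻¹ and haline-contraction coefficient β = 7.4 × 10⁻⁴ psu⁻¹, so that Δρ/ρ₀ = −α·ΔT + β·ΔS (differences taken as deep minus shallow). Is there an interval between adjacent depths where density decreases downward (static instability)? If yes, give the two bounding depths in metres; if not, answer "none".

97–133 m

Evaluate Δρ/ρ₀ = −αΔT + βΔS across each adjacent pair:
  22–97 m: −αΔT+βΔS = −(2 × 10⁻⁴)(-5.7)+(7.4 × 10⁻⁴)(+0.43) = 1.5 × 10⁻³ → stable
  97–133 m: −αΔT+βΔS = −(2 × 10⁻⁴)(+1.6)+(7.4 × 10⁻⁴)(-1.79) = -1.6 × 10⁻³ → UNSTABLE
  133–229 m: −αΔT+βΔS = −(2 × 10⁻⁴)(+0.1)+(7.4 × 10⁻⁴)(+0.18) = 1.1 × 10⁻⁴ → stable
The 97–133 m interval has Δρ < 0: lighter water underlies denser water.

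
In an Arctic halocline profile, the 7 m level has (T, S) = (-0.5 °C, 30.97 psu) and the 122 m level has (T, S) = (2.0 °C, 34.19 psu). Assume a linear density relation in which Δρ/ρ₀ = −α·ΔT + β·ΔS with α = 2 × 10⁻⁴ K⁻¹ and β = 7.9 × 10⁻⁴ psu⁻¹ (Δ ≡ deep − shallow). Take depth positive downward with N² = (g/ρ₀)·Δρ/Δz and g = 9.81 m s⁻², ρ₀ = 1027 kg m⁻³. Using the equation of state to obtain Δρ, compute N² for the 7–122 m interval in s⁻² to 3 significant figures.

1.74 × 10⁻⁴ s⁻²

ΔT = +2.5 K, ΔS = +3.22 psu (deep − shallow).
Δρ/ρ₀ = −αΔT + βΔS = -5.00 × 10⁻⁴ + 2.5438 × 10⁻³ = 2.0438 × 10⁻³, so Δρ ≈ 2.099 kg m⁻³.
N² = (g/ρ₀)·Δρ/Δz = g·(Δρ/ρ₀)/Δz = 9.81 × 2.0438 × 10⁻³ / 115 = 1.7435 × 10⁻⁴ s⁻² ≈ 1.74 × 10⁻⁴ s⁻².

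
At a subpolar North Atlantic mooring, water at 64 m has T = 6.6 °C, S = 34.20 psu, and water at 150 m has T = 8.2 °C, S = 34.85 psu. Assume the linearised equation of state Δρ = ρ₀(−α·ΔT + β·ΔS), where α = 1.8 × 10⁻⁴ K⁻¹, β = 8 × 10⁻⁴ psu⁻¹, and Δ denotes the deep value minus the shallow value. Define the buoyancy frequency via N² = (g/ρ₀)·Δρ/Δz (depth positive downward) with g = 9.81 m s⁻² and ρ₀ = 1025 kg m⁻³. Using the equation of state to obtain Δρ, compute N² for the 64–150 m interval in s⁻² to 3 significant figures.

2.65 × 10⁻⁵ s⁻²

ΔT = +1.6 K, ΔS = +0.65 psu (deep − shallow).
Δρ/ρ₀ = −αΔT + βΔS = -2.88 × 10⁻⁴ + 5.20 × 10⁻⁴ = 2.32 × 10⁻⁴, so Δρ ≈ 0.2378 kg m⁻³.
N² = (g/ρ₀)·Δρ/Δz = g·(Δρ/ρ₀)/Δz = 9.81 × 2.32 × 10⁻⁴ / 86 = 2.6464 × 10⁻⁵ s⁻² ≈ 2.65 × 10⁻⁵ s⁻².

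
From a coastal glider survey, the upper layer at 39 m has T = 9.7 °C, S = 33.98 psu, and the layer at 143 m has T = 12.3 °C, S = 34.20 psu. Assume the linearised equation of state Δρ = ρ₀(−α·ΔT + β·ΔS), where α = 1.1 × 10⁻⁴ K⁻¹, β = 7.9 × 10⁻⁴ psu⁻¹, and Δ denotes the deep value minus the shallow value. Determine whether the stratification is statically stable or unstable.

ΔT = 12.3 − 9.7 = +2.6 K and ΔS = 34.20 − 33.98 = +0.22 psu (deep − shallow).
−αΔT = -2.86 × 10⁻⁴; βΔS = 1.738 × 10⁻⁴; sum Δρ/ρ₀ = -1.122 × 10⁻⁴.
Δρ/ρ₀ < 0, so Δρ < 0: deeper water is lighter → statically unstable; the column would overturn.

unstable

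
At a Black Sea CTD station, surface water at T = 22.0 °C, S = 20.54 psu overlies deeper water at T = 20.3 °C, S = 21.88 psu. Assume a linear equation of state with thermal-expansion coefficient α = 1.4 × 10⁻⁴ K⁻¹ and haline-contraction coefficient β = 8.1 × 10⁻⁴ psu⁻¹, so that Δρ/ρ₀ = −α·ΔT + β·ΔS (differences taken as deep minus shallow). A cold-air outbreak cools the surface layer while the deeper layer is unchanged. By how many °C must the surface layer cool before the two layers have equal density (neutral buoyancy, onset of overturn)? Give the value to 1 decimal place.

9.5 °C

Neutral buoyancy requires Δρ = 0, i.e. −α(T_deep − T_surf′) + β(S_deep − S_surf) = 0.
T_surf′ = T_deep − (β/α)·ΔS = 20.3 − (8.1 × 10⁻⁴/1.4 × 10⁻⁴)·(+1.34) = 12.547 °C.
Cooling required: 22.0 − (12.547) = 9.453 °C.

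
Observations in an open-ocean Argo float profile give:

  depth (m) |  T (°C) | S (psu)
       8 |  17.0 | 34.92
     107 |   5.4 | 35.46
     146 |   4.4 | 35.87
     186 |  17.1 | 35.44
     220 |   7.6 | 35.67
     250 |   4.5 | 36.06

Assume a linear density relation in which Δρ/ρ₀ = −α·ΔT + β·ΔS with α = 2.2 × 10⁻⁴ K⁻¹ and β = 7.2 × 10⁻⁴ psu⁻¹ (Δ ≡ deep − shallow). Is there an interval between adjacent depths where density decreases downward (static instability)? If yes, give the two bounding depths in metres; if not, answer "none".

146–186 m

Evaluate Δρ/ρ₀ = −αΔT + βΔS across each adjacent pair:
  8–107 m: −αΔT+βΔS = −(2.2 × 10⁻⁴)(-11.6)+(7.2 × 10⁻⁴)(+0.54) = 2.9 × 10⁻³ → stable
  107–146 m: −αΔT+βΔS = −(2.2 × 10⁻⁴)(-1.0)+(7.2 × 10⁻⁴)(+0.41) = 5.2 × 10⁻⁴ → stable
  146–186 m: −αΔT+βΔS = −(2.2 × 10⁻⁴)(+12.7)+(7.2 × 10⁻⁴)(-0.43) = -3.1 × 10⁻³ → UNSTABLE
  186–220 m: −αΔT+βΔS = −(2.2 × 10⁻⁴)(-9.5)+(7.2 × 10⁻⁴)(+0.23) = 2.3 × 10⁻³ → stable
  220–250 m: −αΔT+βΔS = −(2.2 × 10⁻⁴)(-3.1)+(7.2 × 10⁻⁴)(+0.39) = 9.6 × 10⁻⁴ → stable
The 146–186 m interval has Δρ < 0: lighter water underlies denser water.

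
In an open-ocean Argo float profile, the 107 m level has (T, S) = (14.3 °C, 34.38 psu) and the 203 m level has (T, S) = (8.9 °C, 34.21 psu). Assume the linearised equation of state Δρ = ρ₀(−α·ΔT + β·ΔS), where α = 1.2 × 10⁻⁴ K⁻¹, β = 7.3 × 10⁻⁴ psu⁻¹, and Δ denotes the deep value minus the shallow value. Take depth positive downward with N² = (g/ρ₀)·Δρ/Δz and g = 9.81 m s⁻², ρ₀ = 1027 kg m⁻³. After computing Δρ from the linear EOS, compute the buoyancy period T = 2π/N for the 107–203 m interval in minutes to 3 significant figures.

ΔT = -5.4 K, ΔS = -0.17 psu (deep − shallow).
Δρ/ρ₀ = −αΔT + βΔS = 6.48 × 10⁻⁴ − 1.241 × 10⁻⁴ = 5.239 × 10⁻⁴, so Δρ ≈ 0.5380 kg m⁻³.
N² = (g/ρ₀)·Δρ/Δz = g·(Δρ/ρ₀)/Δz = 9.81 × 5.239 × 10⁻⁴ / 96 = 5.3536 × 10⁻⁵ s⁻².
N = √(5.3536 × 10⁻⁵) = 7.3168 × 10⁻³ rad s⁻¹ → T = 2π/N = 858.73 s = 14.312 min ≈ 14.3 min.

14.3 min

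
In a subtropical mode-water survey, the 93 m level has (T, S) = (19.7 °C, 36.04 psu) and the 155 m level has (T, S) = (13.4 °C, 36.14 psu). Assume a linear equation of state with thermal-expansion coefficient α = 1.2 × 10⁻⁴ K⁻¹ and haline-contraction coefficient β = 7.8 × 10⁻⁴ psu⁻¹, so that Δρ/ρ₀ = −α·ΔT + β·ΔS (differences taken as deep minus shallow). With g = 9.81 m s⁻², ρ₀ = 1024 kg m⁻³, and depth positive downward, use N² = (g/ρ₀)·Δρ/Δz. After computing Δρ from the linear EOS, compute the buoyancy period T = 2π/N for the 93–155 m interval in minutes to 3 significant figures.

ΔT = -6.3 K, ΔS = +0.10 psu (deep − shallow).
Δρ/ρ₀ = −αΔT + βΔS = 7.56 × 10⁻⁴ + 7.80 × 10⁻⁵ = 8.34 × 10⁻⁴, so Δρ ≈ 0.8540 kg m⁻³.
N² = (g/ρ₀)·Δρ/Δz = g·(Δρ/ρ₀)/Δz = 9.81 × 8.34 × 10⁻⁴ / 62 = 1.3196 × 10⁻⁴ s⁻².
N = √(1.3196 × 10⁻⁴) = 0.011487 rad s⁻¹ → T = 2π/N = 546.98 s = 9.1163 min ≈ 9.12 min.

9.12 min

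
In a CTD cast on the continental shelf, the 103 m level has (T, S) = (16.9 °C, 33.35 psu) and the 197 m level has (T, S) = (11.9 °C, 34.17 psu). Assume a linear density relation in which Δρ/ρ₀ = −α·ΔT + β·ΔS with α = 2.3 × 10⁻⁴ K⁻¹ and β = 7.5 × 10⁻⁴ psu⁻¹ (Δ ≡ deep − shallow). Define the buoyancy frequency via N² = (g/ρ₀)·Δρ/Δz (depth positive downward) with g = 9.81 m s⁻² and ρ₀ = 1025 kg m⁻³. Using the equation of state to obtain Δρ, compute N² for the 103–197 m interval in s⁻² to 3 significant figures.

1.84 × 10⁻⁴ s⁻²

ΔT = -5.0 K, ΔS = +0.82 psu (deep − shallow).
Δρ/ρ₀ = −αΔT + βΔS = 1.15 × 10⁻³ + 6.15 × 10⁻⁴ = 1.765 × 10⁻³, so Δρ ≈ 1.809 kg m⁻³.
N² = (g/ρ₀)·Δρ/Δz = g·(Δρ/ρ₀)/Δz = 9.81 × 1.765 × 10⁻³ / 94 = 1.8420 × 10⁻⁴ s⁻² ≈ 1.84 × 10⁻⁴ s⁻².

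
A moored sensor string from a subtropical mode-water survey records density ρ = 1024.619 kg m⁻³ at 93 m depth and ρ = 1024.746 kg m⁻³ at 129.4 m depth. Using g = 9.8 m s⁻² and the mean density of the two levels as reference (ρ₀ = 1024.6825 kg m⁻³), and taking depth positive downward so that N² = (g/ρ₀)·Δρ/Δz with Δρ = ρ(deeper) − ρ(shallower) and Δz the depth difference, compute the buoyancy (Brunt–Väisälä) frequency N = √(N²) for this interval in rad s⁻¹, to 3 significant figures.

Δρ = 1024.746 − 1024.619 = 0.127 kg m⁻³ over Δz = 129.4 − 93 = 36.4 m.
N² = (9.8/1024.6825) × (0.127/36.4) = 3.3369 × 10⁻⁵ s⁻².
N = √(3.3369 × 10⁻⁵) = 5.7766 × 10⁻³ rad s⁻¹ ≈ 5.78 × 10⁻³ rad s⁻¹.

5.78 × 10⁻³ rad s⁻¹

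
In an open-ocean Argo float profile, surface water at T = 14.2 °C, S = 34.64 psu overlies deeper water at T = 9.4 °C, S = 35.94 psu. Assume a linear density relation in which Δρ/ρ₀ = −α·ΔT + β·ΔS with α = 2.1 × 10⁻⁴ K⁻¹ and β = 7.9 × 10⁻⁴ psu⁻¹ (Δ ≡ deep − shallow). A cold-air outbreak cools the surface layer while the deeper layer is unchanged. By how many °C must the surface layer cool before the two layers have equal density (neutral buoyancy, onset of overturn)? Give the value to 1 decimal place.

Neutral buoyancy requires Δρ = 0, i.e. −α(T_deep − T_surf′) + β(S_deep − S_surf) = 0.
T_surf′ = T_deep − (β/α)·ΔS = 9.4 − (7.9 × 10⁻⁴/2.1 × 10⁻⁴)·(+1.30) = 4.510 °C.
Cooling required: 14.2 − (4.510) = 9.690 °C.

9.7 °C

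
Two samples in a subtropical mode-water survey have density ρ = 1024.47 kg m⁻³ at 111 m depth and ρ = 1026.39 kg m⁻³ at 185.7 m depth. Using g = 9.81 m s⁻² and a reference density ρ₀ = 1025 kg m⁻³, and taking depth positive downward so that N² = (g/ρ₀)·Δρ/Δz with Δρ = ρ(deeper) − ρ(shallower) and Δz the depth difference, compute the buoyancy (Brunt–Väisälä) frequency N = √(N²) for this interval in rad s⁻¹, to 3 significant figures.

Δρ = 1026.39 − 1024.47 = 1.92 kg m⁻³ over Δz = 185.7 − 111 = 74.7 m.
N² = (9.81/1025) × (1.92/74.7) = 2.4599 × 10⁻⁴ s⁻².
N = √(2.4599 × 10⁻⁴) = 0.015684 rad s⁻¹ ≈ 0.0157 rad s⁻¹.

0.0157 rad s⁻¹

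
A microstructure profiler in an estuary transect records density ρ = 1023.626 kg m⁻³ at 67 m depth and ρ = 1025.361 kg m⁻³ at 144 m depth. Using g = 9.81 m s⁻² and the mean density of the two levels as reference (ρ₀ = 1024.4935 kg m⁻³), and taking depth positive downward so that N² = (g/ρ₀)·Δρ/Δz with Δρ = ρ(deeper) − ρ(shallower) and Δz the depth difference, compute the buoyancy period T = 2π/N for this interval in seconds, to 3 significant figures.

428 s

Δρ = 1025.361 − 1023.626 = 1.735 kg m⁻³ over Δz = 144 − 67 = 77 m.
N² = (9.81/1024.4935) × (1.735/77) = 2.1576 × 10⁻⁴ s⁻².
N = √(2.1576 × 10⁻⁴) = 0.014689 rad s⁻¹, so T = 2π/N = 427.75 s ≈ 428 s.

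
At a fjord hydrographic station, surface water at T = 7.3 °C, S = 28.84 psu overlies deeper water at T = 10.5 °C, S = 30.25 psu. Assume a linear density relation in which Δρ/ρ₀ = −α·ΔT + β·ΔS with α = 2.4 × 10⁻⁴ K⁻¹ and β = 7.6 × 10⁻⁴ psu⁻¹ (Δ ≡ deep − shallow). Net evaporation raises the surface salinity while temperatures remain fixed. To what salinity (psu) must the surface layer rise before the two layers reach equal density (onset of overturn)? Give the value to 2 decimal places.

29.24 psu

Neutral buoyancy requires −α(T_deep − T_surf) + β(S_deep − S_surf′) = 0.
S_surf′ = S_deep − (α/β)·ΔT = 30.25 − (2.4 × 10⁻⁴/7.6 × 10⁻⁴)·(+3.2) = 29.2395 psu.
Increase required: 29.2395 − 28.84 = 0.3995 psu.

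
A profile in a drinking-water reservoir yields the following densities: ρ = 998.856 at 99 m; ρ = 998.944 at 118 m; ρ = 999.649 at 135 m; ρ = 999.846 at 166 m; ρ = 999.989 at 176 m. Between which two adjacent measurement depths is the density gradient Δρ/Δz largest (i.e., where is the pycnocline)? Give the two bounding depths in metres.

Compute the density gradient over each adjacent pair:
  99–118 m: Δρ/Δz = 0.088/19 = 4.6 × 10⁻³ kg m⁻⁴
  118–135 m: Δρ/Δz = 0.705/17 = 0.041 kg m⁻⁴
  135–166 m: Δρ/Δz = 0.197/31 = 6.4 × 10⁻³ kg m⁻⁴
  166–176 m: Δρ/Δz = 0.143/10 = 0.014 kg m⁻⁴
The largest gradient is in the 118–135 m interval — the pycnocline.

118–135 m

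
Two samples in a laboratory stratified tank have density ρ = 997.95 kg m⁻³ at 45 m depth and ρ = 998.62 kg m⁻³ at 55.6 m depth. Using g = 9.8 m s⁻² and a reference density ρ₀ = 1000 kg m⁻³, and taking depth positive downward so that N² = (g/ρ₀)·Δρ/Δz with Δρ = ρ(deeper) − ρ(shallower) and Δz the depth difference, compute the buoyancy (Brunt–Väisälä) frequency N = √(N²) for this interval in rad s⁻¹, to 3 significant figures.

0.0249 rad s⁻¹

Δρ = 998.62 − 997.95 = 0.67 kg m⁻³ over Δz = 55.6 − 45 = 10.6 m.
N² = (9.8/1000) × (0.67/10.6) = 6.1943 × 10⁻⁴ s⁻².
N = √(6.1943 × 10⁻⁴) = 0.024888 rad s⁻¹ ≈ 0.0249 rad s⁻¹.
A positive N² confirms static stability across the interval.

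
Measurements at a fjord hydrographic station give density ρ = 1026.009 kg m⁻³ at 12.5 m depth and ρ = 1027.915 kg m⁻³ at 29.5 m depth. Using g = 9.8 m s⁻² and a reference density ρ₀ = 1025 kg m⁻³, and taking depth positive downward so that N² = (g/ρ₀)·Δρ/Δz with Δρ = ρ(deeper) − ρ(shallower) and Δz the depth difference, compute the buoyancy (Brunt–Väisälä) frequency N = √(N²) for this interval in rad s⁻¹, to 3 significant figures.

0.0327 rad s⁻¹

Δρ = 1027.915 − 1026.009 = 1.906 kg m⁻³ over Δz = 29.5 − 12.5 = 17 m.
N² = (9.8/1025) × (1.906/17) = 1.0720 × 10⁻³ s⁻².
N = √(1.0720 × 10⁻³) = 0.032741 rad s⁻¹ ≈ 0.0327 rad s⁻¹.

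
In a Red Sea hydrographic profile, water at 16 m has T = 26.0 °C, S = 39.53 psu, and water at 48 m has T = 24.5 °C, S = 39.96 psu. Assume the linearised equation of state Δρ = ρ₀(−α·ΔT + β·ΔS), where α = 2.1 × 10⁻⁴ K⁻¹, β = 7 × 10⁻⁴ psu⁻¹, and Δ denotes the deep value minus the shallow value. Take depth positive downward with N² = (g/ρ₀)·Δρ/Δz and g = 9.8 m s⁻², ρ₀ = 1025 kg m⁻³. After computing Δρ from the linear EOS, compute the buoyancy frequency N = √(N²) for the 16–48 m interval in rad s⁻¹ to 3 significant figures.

ΔT = -1.5 K, ΔS = +0.43 psu (deep − shallow).
Δρ/ρ₀ = −αΔT + βΔS = 3.15 × 10⁻⁴ + 3.01 × 10⁻⁴ = 6.16 × 10⁻⁴, so Δρ ≈ 0.6314 kg m⁻³.
N² = (g/ρ₀)·Δρ/Δz = g·(Δρ/ρ₀)/Δz = 9.8 × 6.16 × 10⁻⁴ / 32 = 1.8865 × 10⁻⁴ s⁻².
N = √(1.8865 × 10⁻⁴) = 0.013735 rad s⁻¹ ≈ 0.0137 rad s⁻¹.

0.0137 rad s⁻¹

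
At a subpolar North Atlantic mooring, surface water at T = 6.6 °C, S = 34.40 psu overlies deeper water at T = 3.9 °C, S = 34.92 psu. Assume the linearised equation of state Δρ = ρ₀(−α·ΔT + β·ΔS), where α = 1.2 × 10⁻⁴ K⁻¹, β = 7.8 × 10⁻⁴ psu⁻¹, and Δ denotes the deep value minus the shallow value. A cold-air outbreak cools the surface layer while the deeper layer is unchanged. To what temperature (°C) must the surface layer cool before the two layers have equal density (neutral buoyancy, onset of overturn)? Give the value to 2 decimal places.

Neutral buoyancy requires Δρ = 0, i.e. −α(T_deep − T_surf′) + β(S_deep − S_surf) = 0.
T_surf′ = T_deep − (β/α)·ΔS = 3.9 − (7.8 × 10⁻⁴/1.2 × 10⁻⁴)·(+0.52) = 0.5200 °C.
Cooling required: 6.6 − (0.5200) = 6.0800 °C.

0.52 °C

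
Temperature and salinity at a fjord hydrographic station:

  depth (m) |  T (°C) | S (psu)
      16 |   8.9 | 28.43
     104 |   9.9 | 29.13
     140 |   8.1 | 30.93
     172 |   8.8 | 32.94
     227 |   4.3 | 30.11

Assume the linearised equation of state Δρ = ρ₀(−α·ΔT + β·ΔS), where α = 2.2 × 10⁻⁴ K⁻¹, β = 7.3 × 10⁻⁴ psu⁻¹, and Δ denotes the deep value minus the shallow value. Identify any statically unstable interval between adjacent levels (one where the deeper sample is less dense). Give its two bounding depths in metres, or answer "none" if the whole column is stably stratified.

172–227 m

Evaluate Δρ/ρ₀ = −αΔT + βΔS across each adjacent pair:
  16–104 m: −αΔT+βΔS = −(2.2 × 10⁻⁴)(+1.0)+(7.3 × 10⁻⁴)(+0.70) = 2.9 × 10⁻⁴ → stable
  104–140 m: −αΔT+βΔS = −(2.2 × 10⁻⁴)(-1.8)+(7.3 × 10⁻⁴)(+1.80) = 1.7 × 10⁻³ → stable
  140–172 m: −αΔT+βΔS = −(2.2 × 10⁻⁴)(+0.7)+(7.3 × 10⁻⁴)(+2.01) = 1.3 × 10⁻³ → stable
  172–227 m: −αΔT+βΔS = −(2.2 × 10⁻⁴)(-4.5)+(7.3 × 10⁻⁴)(-2.83) = -1.1 × 10⁻³ → UNSTABLE
The 172–227 m interval has Δρ < 0: lighter water underlies denser water.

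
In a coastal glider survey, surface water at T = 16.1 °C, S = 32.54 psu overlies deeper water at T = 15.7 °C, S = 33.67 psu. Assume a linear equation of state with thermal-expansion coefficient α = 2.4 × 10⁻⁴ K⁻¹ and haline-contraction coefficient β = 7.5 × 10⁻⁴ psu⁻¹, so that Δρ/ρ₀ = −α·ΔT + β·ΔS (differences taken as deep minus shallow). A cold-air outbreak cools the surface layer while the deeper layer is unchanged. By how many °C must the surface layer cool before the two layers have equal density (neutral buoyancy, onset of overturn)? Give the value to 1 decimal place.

3.9 °C

Neutral buoyancy requires Δρ = 0, i.e. −α(T_deep − T_surf′) + β(S_deep − S_surf) = 0.
T_surf′ = T_deep − (β/α)·ΔS = 15.7 − (7.5 × 10⁻⁴/2.4 × 10⁻⁴)·(+1.13) = 12.169 °C.
Cooling required: 16.1 − (12.169) = 3.931 °C.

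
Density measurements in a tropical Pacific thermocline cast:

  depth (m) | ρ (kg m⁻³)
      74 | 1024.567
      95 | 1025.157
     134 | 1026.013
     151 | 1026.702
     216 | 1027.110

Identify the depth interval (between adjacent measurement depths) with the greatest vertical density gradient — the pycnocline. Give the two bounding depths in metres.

Compute the density gradient over each adjacent pair:
  74–95 m: Δρ/Δz = 0.590/21 = 0.028 kg m⁻⁴
  95–134 m: Δρ/Δz = 0.856/39 = 0.022 kg m⁻⁴
  134–151 m: Δρ/Δz = 0.689/17 = 0.041 kg m⁻⁴
  151–216 m: Δρ/Δz = 0.408/65 = 6.3 × 10⁻³ kg m⁻⁴
The largest gradient is in the 134–151 m interval — the pycnocline.

134–151 m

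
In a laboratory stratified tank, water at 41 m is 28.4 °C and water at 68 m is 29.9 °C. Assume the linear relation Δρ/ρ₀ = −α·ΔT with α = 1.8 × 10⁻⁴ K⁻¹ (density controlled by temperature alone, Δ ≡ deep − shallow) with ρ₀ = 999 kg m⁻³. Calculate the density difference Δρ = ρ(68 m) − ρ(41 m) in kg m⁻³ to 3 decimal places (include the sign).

-0.270 kg m⁻³

ΔT = +1.5 K, Δρ/ρ₀ = −αΔT = -2.70 × 10⁻⁴.
Δρ = 999 × (-2.70 × 10⁻⁴) = -0.270 kg m⁻³.
Negative Δρ: lighter below, statically unstable.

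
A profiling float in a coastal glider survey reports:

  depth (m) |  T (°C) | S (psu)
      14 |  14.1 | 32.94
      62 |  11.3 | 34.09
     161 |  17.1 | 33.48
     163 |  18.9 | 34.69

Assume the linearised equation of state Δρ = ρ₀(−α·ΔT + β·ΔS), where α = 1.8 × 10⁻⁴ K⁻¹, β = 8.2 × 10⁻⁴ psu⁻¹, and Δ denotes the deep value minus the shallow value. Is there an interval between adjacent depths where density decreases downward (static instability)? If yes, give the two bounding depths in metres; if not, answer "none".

Evaluate Δρ/ρ₀ = −αΔT + βΔS across each adjacent pair:
  14–62 m: −αΔT+βΔS = −(1.8 × 10⁻⁴)(-2.8)+(8.2 × 10⁻⁴)(+1.15) = 1.4 × 10⁻³ → stable
  62–161 m: −αΔT+βΔS = −(1.8 × 10⁻⁴)(+5.8)+(8.2 × 10⁻⁴)(-0.61) = -1.5 × 10⁻³ → UNSTABLE
  161–163 m: −αΔT+βΔS = −(1.8 × 10⁻⁴)(+1.8)+(8.2 × 10⁻⁴)(+1.21) = 6.7 × 10⁻⁴ → stable
The 62–161 m interval has Δρ < 0: lighter water underlies denser water.

62–161 m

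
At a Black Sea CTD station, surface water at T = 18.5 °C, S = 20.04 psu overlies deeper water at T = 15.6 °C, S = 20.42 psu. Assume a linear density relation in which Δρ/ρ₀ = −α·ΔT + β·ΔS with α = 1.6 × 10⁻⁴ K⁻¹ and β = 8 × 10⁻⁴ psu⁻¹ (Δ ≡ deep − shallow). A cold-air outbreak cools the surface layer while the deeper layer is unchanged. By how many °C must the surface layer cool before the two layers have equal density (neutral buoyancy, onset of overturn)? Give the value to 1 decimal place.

Neutral buoyancy requires Δρ = 0, i.e. −α(T_deep − T_surf′) + β(S_deep − S_surf) = 0.
T_surf′ = T_deep − (β/α)·ΔS = 15.6 − (8 × 10⁻⁴/1.6 × 10⁻⁴)·(+0.38) = 13.700 °C.
Cooling required: 18.5 − (13.700) = 4.800 °C.

4.8 °C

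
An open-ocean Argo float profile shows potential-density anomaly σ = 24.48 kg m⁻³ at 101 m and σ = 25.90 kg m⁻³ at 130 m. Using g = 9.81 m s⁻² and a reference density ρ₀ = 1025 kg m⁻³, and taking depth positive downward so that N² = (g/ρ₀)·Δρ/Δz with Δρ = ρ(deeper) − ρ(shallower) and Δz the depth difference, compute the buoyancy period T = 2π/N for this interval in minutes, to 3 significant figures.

4.84 min

Δρ = 1025.90 − 1024.48 = 1.42 kg m⁻³ over Δz = 130 − 101 = 29 m.
N² = (9.81/1025) × (1.42/29) = 4.6864 × 10⁻⁴ s⁻².
N = √(4.6864 × 10⁻⁴) = 0.021648 rad s⁻¹, so T = 2π/N = 290.24 s = 4.8373 min ≈ 4.84 min.
A positive N² confirms static stability across the interval.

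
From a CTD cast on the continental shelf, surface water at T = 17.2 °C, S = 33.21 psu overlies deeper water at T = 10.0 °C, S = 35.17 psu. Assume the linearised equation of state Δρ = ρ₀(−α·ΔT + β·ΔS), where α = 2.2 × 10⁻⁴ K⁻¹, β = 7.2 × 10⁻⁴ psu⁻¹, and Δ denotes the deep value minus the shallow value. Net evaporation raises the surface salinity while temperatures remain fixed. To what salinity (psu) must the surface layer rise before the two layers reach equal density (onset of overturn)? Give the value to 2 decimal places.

37.37 psu

Neutral buoyancy requires −α(T_deep − T_surf) + β(S_deep − S_surf′) = 0.
S_surf′ = S_deep − (α/β)·ΔT = 35.17 − (2.2 × 10⁻⁴/7.2 × 10⁻⁴)·(-7.2) = 37.3700 psu.
Increase required: 37.3700 − 33.21 = 4.1600 psu.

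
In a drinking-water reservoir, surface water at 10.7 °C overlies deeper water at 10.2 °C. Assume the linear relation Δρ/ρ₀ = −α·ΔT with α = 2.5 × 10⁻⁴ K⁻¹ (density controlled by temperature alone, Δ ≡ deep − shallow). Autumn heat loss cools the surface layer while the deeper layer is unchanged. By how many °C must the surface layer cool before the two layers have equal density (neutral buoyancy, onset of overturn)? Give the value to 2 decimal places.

With temperature the only control, equal density requires T_surf′ = T_deep.
T_surf′ = 10.2 °C.
Cooling required: 10.7 − 10.2 = 0.50 °C.

0.50 °C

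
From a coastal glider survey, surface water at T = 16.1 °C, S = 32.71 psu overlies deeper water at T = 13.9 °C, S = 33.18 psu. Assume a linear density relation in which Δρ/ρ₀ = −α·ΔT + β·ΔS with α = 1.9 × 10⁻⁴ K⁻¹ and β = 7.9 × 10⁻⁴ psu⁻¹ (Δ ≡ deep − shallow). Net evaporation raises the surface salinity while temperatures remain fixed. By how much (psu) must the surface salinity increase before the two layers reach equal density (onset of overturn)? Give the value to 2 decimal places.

Neutral buoyancy requires −α(T_deep − T_surf) + β(S_deep − S_surf′) = 0.
S_surf′ = S_deep − (α/β)·ΔT = 33.18 − (1.9 × 10⁻⁴/7.9 × 10⁻⁴)·(-2.2) = 33.7091 psu.
Increase required: 33.7091 − 32.71 = 0.9991 psu.

1.00 psu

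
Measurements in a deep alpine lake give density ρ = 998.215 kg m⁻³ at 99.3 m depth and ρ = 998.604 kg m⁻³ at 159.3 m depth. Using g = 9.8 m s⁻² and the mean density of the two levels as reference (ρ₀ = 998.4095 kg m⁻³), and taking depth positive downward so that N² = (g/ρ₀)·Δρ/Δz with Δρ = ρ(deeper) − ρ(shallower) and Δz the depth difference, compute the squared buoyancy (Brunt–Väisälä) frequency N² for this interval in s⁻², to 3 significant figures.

Δρ = 998.604 − 998.215 = 0.389 kg m⁻³ over Δz = 159.3 − 99.3 = 60 m.
N² = (9.8/998.4095) × (0.389/60) = 6.3638 × 10⁻⁵ s⁻² ≈ 6.36 × 10⁻⁵ s⁻².

6.36 × 10⁻⁵ s⁻²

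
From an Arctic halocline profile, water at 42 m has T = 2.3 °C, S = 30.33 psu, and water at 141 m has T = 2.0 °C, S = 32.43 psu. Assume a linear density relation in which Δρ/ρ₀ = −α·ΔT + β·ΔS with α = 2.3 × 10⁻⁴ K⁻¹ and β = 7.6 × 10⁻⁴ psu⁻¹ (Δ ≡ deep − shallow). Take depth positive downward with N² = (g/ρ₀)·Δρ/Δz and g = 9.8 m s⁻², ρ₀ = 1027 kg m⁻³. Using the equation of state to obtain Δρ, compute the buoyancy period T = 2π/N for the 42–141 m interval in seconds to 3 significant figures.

ΔT = -0.3 K, ΔS = +2.10 psu (deep − shallow).
Δρ/ρ₀ = −αΔT + βΔS = 6.90 × 10⁻⁵ + 1.596 × 10⁻³ = 1.665 × 10⁻³, so Δρ ≈ 1.710 kg m⁻³.
N² = (g/ρ₀)·Δρ/Δz = g·(Δρ/ρ₀)/Δz = 9.8 × 1.665 × 10⁻³ / 99 = 1.6482 × 10⁻⁴ s⁻².
N = √(1.6482 × 10⁻⁴) = 0.012838 rad s⁻¹ → T = 2π/N = 489.42 s ≈ 489 s.

489 s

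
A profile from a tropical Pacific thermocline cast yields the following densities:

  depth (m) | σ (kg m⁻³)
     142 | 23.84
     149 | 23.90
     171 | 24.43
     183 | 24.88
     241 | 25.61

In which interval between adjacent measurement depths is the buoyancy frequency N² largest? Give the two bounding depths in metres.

171–183 m

Compute the density gradient over each adjacent pair:
  142–149 m: Δρ/Δz = 0.06/7 = 8.6 × 10⁻³ kg m⁻⁴
  149–171 m: Δρ/Δz = 0.53/22 = 0.024 kg m⁻⁴
  171–183 m: Δρ/Δz = 0.45/12 = 0.037 kg m⁻⁴
  183–241 m: Δρ/Δz = 0.73/58 = 0.013 kg m⁻⁴
The largest gradient is in the 171–183 m interval — the pycnocline.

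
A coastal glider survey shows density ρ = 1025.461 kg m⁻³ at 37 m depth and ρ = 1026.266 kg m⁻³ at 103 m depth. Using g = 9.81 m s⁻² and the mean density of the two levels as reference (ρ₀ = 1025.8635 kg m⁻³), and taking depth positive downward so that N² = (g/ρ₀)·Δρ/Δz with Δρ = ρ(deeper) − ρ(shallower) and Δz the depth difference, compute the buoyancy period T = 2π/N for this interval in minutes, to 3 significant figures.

Δρ = 1026.266 − 1025.461 = 0.805 kg m⁻³ over Δz = 103 − 37 = 66 m.
N² = (9.81/1025.8635) × (0.805/66) = 1.1664 × 10⁻⁴ s⁻².
N = √(1.1664 × 10⁻⁴) = 0.010800 rad s⁻¹, so T = 2π/N = 581.78 s = 9.6963 min ≈ 9.70 min.
Since Δρ > 0 the layer is stably stratified.

9.70 min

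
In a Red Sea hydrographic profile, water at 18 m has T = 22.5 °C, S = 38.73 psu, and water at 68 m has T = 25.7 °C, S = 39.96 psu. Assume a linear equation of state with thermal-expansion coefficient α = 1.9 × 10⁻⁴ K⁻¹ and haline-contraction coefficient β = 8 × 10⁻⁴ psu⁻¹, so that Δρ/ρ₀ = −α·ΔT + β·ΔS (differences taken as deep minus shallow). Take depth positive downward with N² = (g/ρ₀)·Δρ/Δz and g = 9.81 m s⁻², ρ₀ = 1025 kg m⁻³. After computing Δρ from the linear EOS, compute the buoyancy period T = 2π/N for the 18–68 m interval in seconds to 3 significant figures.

732 s

ΔT = +3.2 K, ΔS = +1.23 psu (deep − shallow).
Δρ/ρ₀ = −αΔT + βΔS = -6.08 × 10⁻⁴ + 9.84 × 10⁻⁴ = 3.76 × 10⁻⁴, so Δρ ≈ 0.3854 kg m⁻³.
N² = (g/ρ₀)·Δρ/Δz = g·(Δρ/ρ₀)/Δz = 9.81 × 3.76 × 10⁻⁴ / 50 = 7.3771 × 10⁻⁵ s⁻².
N = √(7.3771 × 10⁻⁵) = 8.5890 × 10⁻³ rad s⁻¹ → T = 2π/N = 731.54 s ≈ 732 s.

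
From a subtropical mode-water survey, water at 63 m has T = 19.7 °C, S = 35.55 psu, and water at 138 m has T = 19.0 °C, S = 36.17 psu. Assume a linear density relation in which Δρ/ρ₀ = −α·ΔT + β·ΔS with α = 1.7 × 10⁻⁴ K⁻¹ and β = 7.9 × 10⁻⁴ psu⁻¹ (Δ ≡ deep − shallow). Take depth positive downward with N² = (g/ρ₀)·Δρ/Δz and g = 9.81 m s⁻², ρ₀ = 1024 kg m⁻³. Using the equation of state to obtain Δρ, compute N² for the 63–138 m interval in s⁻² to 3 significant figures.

ΔT = -0.7 K, ΔS = +0.62 psu (deep − shallow).
Δρ/ρ₀ = −αΔT + βΔS = 1.19 × 10⁻⁴ + 4.898 × 10⁻⁴ = 6.088 × 10⁻⁴, so Δρ ≈ 0.6234 kg m⁻³.
N² = (g/ρ₀)·Δρ/Δz = g·(Δρ/ρ₀)/Δz = 9.81 × 6.088 × 10⁻⁴ / 75 = 7.9631 × 10⁻⁵ s⁻² ≈ 7.96 × 10⁻⁵ s⁻².

7.96 × 10⁻⁵ s⁻²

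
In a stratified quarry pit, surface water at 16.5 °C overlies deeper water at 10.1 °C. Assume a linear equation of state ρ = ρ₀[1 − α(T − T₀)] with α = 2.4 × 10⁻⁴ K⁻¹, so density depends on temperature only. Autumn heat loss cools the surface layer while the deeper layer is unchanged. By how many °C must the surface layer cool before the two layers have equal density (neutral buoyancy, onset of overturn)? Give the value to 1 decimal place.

6.4 °C

With temperature the only control, equal density requires T_surf′ = T_deep.
T_surf′ = 10.1 °C.
Cooling required: 16.5 − 10.1 = 6.4 °C.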